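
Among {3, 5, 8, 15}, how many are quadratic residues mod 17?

2

(3/17) = -1 → non-residue.
(5/17) = -1 → non-residue.
(8/17) = +1 → QR.
(15/17) = +1 → QR.
Total quadratic residues among the 4: 2.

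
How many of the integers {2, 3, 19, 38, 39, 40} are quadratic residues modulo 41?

(2/41) = +1 → QR.
(3/41) = -1 → non-residue.
(19/41) = -1 → non-residue.
(38/41) = -1 → non-residue.
(39/41) = +1 → QR.
(40/41) = +1 → QR.
Total quadratic residues among the 6: 3.

3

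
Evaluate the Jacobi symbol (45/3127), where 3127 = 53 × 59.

-1

Reciprocity: 45 ≡ 1 and 3127 ≡ 3 (mod 4), so (45/3127) = +(3127/45).
Reduce top mod 45: now compute (22/45).
Pull out 2: since 45 ≡ 5 (mod 8), (2/45) = -1.
Reciprocity: 11 ≡ 3 and 45 ≡ 1 (mod 4), so (11/45) = +(45/11).
Reduce top mod 11: now compute (1/11).
Reached (1/11) = 1. Collecting the sign flips along the way, the symbol is -1.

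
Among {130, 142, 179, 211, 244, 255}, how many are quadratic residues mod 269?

4

(130/269) = -1 → non-residue.
(142/269) = +1 → QR.
(179/269) = -1 → non-residue.
(211/269) = +1 → QR.
(244/269) = +1 → QR.
(255/269) = +1 → QR.
Total quadratic residues among the 6: 4.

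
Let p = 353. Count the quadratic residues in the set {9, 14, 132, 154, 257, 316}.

(9/353) = +1 → QR.
(14/353) = -1 → non-residue.
(132/353) = -1 → non-residue.
(154/353) = -1 → non-residue.
(257/353) = -1 → non-residue.
(316/353) = -1 → non-residue.
Total quadratic residues among the 6: 1.

1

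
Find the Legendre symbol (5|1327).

-1

Reciprocity: 5 ≡ 1 and 1327 ≡ 3 (mod 4), so (5/1327) = +(1327/5).
Reduce top mod 5: now compute (2/5).
Pull out 2: since 5 ≡ 5 (mod 8), (2/5) = -1.
Reached (1/5) = 1. Collecting the sign flips along the way, the symbol is -1.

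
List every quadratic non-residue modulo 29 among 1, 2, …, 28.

2,3,8,10,11,12,14,15,17,18,19,21,26,27

Square k = 1,…,14 (k and 29−k give the same square):
1²=1, 2²=4, 3²=9, 4²=16, 5²=25, 6²≡7, 7²≡20, 8²≡6, 9²≡23, 10²≡13, 11²≡5, 12²≡28, 13²≡24, 14²≡22 (mod 29).
The residues are {1, 4, 5, 6, 7, 9, 13, 16, 20, 22, 23, 24, 25, 28}; the non-residues are the remaining 14 nonzero classes.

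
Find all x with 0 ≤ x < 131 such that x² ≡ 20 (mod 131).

46, 85

Since 131 ≡ 3 (mod 4), a square root of 20 is 20^((131+1)/4) = 20^33 mod 131.
Repeated squaring: 20^2≡7, 20^4≡49, 20^8≡43, 20^16≡15, 20^32≡94 (mod 131).
20^33 = 20^(32+1) ≡ 46 (mod 131).
Check: 46² = 2116 ≡ 20 (mod 131). The two roots are 46 and 85.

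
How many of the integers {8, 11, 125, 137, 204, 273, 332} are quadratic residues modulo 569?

(8/569) = +1 → QR.
(11/569) = -1 → non-residue.
(125/569) = +1 → QR.
(137/569) = -1 → non-residue.
(204/569) = -1 → non-residue.
(273/569) = -1 → non-residue.
(332/569) = -1 → non-residue.
Total quadratic residues among the 7: 2.

2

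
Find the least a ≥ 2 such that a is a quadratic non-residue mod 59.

2

(2/59) = −1, so 2 is the smallest positive non-residue mod 59.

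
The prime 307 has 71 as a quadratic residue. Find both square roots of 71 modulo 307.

104, 203

Since 307 ≡ 3 (mod 4), a square root of 71 is 71^((307+1)/4) = 71^77 mod 307.
Repeated squaring: 71^2≡129, 71^4≡63, 71^8≡285, 71^16≡177, 71^32≡15, 71^64≡225 (mod 307).
71^77 = 71^(64+8+4+1) ≡ 104 (mod 307).
Check: 104² = 10816 ≡ 71 (mod 307). The two roots are 104 and 203.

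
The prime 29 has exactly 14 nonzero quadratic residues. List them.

Square k = 1,…,14 (k and 29−k give the same square):
1²=1, 2²=4, 3²=9, 4²=16, 5²=25, 6²≡7, 7²≡20, 8²≡6, 9²≡23, 10²≡13, 11²≡5, 12²≡28, 13²≡24, 14²≡22 (mod 29).
So the quadratic residues mod 29 are {1, 4, 5, 6, 7, 9, 13, 16, 20, 22, 23, 24, 25, 28}.

1, 4, 5, 6, 7, 9, 13, 16, 20, 22, 23, 24, 25, 28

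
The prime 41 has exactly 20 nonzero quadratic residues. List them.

1 2 4 5 8 9 10 16 18 20 21 23 25 31 32 33 36 37 39 40

Square k = 1,…,20 (k and 41−k give the same square):
1²=1, 2²=4, 3²=9, 4²=16, 5²=25, 6²=36, 7²≡8, 8²≡23, 9²≡40, 10²≡18, 11²≡39, 12²≡21, 13²≡5, 14²≡32, 15²≡20, 16²≡10, 17²≡2, 18²≡37, 19²≡33, 20²≡31 (mod 41).
So the quadratic residues mod 41 are {1, 2, 4, 5, 8, 9, 10, 16, 18, 20, 21, 23, 25, 31, 32, 33, 36, 37, 39, 40}.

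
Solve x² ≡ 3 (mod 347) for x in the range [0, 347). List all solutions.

Since 347 ≡ 3 (mod 4), a square root of 3 is 3^((347+1)/4) = 3^87 mod 347.
Repeated squaring: 3^2≡9, 3^4≡81, 3^8≡315, 3^16≡330, 3^32≡289, 3^64≡241 (mod 347).
3^87 = 3^(64+16+4+2+1) ≡ 95 (mod 347).
Check: 95² = 9025 ≡ 3 (mod 347). The two roots are 95 and 252.

95, 252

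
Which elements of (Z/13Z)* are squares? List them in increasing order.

1,3,4,9,10,12

Square k = 1,…,6 (k and 13−k give the same square):
1²=1, 2²=4, 3²=9, 4²≡3, 5²≡12, 6²≡10 (mod 13).
So the quadratic residues mod 13 are {1, 3, 4, 9, 10, 12}.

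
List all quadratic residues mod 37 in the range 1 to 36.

Square k = 1,…,18 (k and 37−k give the same square):
1²=1, 2²=4, 3²=9, 4²=16, 5²=25, 6²=36, 7²≡12, 8²≡27, 9²≡7, 10²≡26, 11²≡10, 12²≡33, 13²≡21, 14²≡11, 15²≡3, 16²≡34, 17²≡30, 18²≡28 (mod 37).
So the quadratic residues mod 37 are {1, 3, 4, 7, 9, 10, 11, 12, 16, 21, 25, 26, 27, 28, 30, 33, 34, 36}.

1,3,4,7,9,10,11,12,16,21,25,26,27,28,30,33,34,36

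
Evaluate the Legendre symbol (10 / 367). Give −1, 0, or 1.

Pull out 2: since 367 ≡ 7 (mod 8), (2/367) = +1.
Reciprocity: 5 ≡ 1 and 367 ≡ 3 (mod 4), so (5/367) = +(367/5).
Reduce top mod 5: now compute (2/5).
Pull out 2: since 5 ≡ 5 (mod 8), (2/5) = -1.
Reached (1/5) = 1. Collecting the sign flips along the way, the symbol is -1.

-1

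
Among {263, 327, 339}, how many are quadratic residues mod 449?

3

(263/449) = +1 → QR.
(327/449) = +1 → QR.
(339/449) = +1 → QR.
Total quadratic residues among the 3: 3.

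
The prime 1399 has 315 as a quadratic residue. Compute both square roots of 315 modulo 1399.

164, 1235

Since 1399 ≡ 3 (mod 4), a square root of 315 is 315^((1399+1)/4) = 315^350 mod 1399.
Repeated squaring: 315^2≡1295, 315^4≡1023, 315^8≡77, 315^16≡333, 315^32≡368, 315^64≡1120, 315^128≡896, 315^256≡1189 (mod 1399).
315^350 = 315^(256+64+16+8+4+2) ≡ 164 (mod 1399).
Check: 164² = 26896 ≡ 315 (mod 1399). The two roots are 164 and 1235.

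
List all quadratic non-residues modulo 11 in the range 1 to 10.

2,6,7,8,10

Square k = 1,…,5 (k and 11−k give the same square):
1²=1, 2²=4, 3²=9, 4²≡5, 5²≡3 (mod 11).
The residues are {1, 3, 4, 5, 9}; the non-residues are the remaining 5 nonzero classes.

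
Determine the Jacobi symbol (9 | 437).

Reciprocity: 9 ≡ 1 and 437 ≡ 1 (mod 4), so (9/437) = +(437/9).
Reduce top mod 9: now compute (5/9).
Reciprocity: 5 ≡ 1 and 9 ≡ 1 (mod 4), so (5/9) = +(9/5).
Reduce top mod 5: now compute (4/5).
Pull out 2^2: since 5 ≡ 5 (mod 8), (2/5) = -1, so (2/5)^2 = +1.
Reached (1/5) = 1. Collecting the sign flips along the way, the symbol is +1.

1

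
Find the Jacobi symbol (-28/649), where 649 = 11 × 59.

-1

First reduce: -28 ≡ 621 (mod 649).
Reciprocity: 621 ≡ 1 and 649 ≡ 1 (mod 4), so (621/649) = +(649/621).
Reduce top mod 621: now compute (28/621).
Pull out 2^2: since 621 ≡ 5 (mod 8), (2/621) = -1, so (2/621)^2 = +1.
Reciprocity: 7 ≡ 3 and 621 ≡ 1 (mod 4), so (7/621) = +(621/7).
Reduce top mod 7: now compute (5/7).
Reciprocity: 5 ≡ 1 and 7 ≡ 3 (mod 4), so (5/7) = +(7/5).
Reduce top mod 5: now compute (2/5).
Pull out 2: since 5 ≡ 5 (mod 8), (2/5) = -1.
Reached (1/5) = 1. Collecting the sign flips along the way, the symbol is -1.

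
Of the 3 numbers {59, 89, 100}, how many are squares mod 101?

(59/101) = -1 → non-residue.
(89/101) = -1 → non-residue.
(100/101) = +1 → QR.
Total quadratic residues among the 3: 1.

1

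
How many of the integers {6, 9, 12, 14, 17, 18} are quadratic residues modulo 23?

(6/23) = +1 → QR.
(9/23) = +1 → QR.
(12/23) = +1 → QR.
(14/23) = -1 → non-residue.
(17/23) = -1 → non-residue.
(18/23) = +1 → QR.
Total quadratic residues among the 6: 4.

4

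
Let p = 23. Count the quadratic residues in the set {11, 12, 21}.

1

(11/23) = -1 → non-residue.
(12/23) = +1 → QR.
(21/23) = -1 → non-residue.
Total quadratic residues among the 3: 1.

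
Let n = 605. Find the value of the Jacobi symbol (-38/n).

First reduce: -38 ≡ 567 (mod 605).
Reciprocity: 567 ≡ 3 and 605 ≡ 1 (mod 4), so (567/605) = +(605/567).
Reduce top mod 567: now compute (38/567).
Pull out 2: since 567 ≡ 7 (mod 8), (2/567) = +1.
Reciprocity: 19 ≡ 3 and 567 ≡ 3 (mod 4), so (19/567) = −(567/19).
Reduce top mod 19: now compute (16/19).
Pull out 2^4: since 19 ≡ 3 (mod 8), (2/19) = -1, so (2/19)^4 = +1.
Reached (1/19) = 1. Collecting the sign flips along the way, the symbol is -1.

-1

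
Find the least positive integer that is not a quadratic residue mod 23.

5

(2/23) = +1, so 2 is a residue.
(3/23) = +1, so 3 is a residue.
(4/23) = +1, so 4 is a residue.
(5/23) = −1, so 5 is the smallest positive non-residue mod 23.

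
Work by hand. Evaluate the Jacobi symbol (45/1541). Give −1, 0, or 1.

Reciprocity: 45 ≡ 1 and 1541 ≡ 1 (mod 4), so (45/1541) = +(1541/45).
Reduce top mod 45: now compute (11/45).
Reciprocity: 11 ≡ 3 and 45 ≡ 1 (mod 4), so (11/45) = +(45/11).
Reduce top mod 11: now compute (1/11).
Reached (1/11) = 1. Collecting the sign flips along the way, the symbol is +1.

1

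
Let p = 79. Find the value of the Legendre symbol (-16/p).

-1

Euler's criterion: (-16/79) ≡ 63^39 (mod 79).
63^2 ≡ 19 (mod 79)
63^4 ≡ 45 (mod 79)
63^8 ≡ 50 (mod 79)
63^16 ≡ 51 (mod 79)
63^32 ≡ 73 (mod 79)
63^39 = 63^(32+4+2+1) ≡ 78 (mod 79).
Result is 78 ≡ −1, so (-16/79) = −1.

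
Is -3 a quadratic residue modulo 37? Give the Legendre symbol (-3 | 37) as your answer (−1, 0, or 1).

First reduce: -3 ≡ 34 (mod 37).
Pull out 2: since 37 ≡ 5 (mod 8), (2/37) = -1.
Reciprocity: 17 ≡ 1 and 37 ≡ 1 (mod 4), so (17/37) = +(37/17).
Reduce top mod 17: now compute (3/17).
Reciprocity: 3 ≡ 3 and 17 ≡ 1 (mod 4), so (3/17) = +(17/3).
Reduce top mod 3: now compute (2/3).
Pull out 2: since 3 ≡ 3 (mod 8), (2/3) = -1.
Reached (1/3) = 1. Collecting the sign flips along the way, the symbol is +1.

1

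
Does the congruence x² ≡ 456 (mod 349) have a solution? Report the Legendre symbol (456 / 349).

-1

Euler's criterion: (456/349) ≡ 107^174 (mod 349).
107^2 ≡ 281 (mod 349)
107^4 ≡ 87 (mod 349)
107^8 ≡ 240 (mod 349)
107^16 ≡ 15 (mod 349)
107^32 ≡ 225 (mod 349)
107^64 ≡ 20 (mod 349)
107^128 ≡ 51 (mod 349)
107^174 = 107^(128+32+8+4+2) ≡ 348 (mod 349).
Result is 348 ≡ −1, so (456/349) = −1.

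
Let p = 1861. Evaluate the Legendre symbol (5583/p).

First reduce: 5583 ≡ 0 (mod 1861).
Top reduces to 0: gcd > 1, so the symbol is 0.

0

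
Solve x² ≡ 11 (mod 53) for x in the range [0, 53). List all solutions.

53 ≡ 1 (mod 4), so we find a root by search.
Trying successive values, 8² = 64 ≡ 11 (mod 53). The other root is 53 − 8 = 45.

8, 45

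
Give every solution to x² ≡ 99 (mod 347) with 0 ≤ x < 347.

Since 347 ≡ 3 (mod 4), a square root of 99 is 99^((347+1)/4) = 99^87 mod 347.
Repeated squaring: 99^2≡85, 99^4≡285, 99^8≡27, 99^16≡35, 99^32≡184, 99^64≡197 (mod 347).
99^87 = 99^(64+16+4+2+1) ≡ 177 (mod 347).
Check: 177² = 31329 ≡ 99 (mod 347). The two roots are 170 and 177.

170, 177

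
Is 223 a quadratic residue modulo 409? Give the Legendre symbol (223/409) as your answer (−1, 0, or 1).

Euler's criterion: (223/409) ≡ 223^204 (mod 409).
223^2 ≡ 240 (mod 409)
223^4 ≡ 340 (mod 409)
223^8 ≡ 262 (mod 409)
223^16 ≡ 341 (mod 409)
223^32 ≡ 125 (mod 409)
223^64 ≡ 83 (mod 409)
223^128 ≡ 345 (mod 409)
223^204 = 223^(128+64+8+4) ≡ 408 (mod 409).
Result is 408 ≡ −1, so (223/409) = −1.

-1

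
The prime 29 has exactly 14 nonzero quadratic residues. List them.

1 4 5 6 7 9 13 16 20 22 23 24 25 28

Square k = 1,…,14 (k and 29−k give the same square):
1²=1, 2²=4, 3²=9, 4²=16, 5²=25, 6²≡7, 7²≡20, 8²≡6, 9²≡23, 10²≡13, 11²≡5, 12²≡28, 13²≡24, 14²≡22 (mod 29).
So the quadratic residues mod 29 are {1, 4, 5, 6, 7, 9, 13, 16, 20, 22, 23, 24, 25, 28}.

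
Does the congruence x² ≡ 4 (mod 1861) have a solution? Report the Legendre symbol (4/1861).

1

Pull out 2^2: since 1861 ≡ 5 (mod 8), (2/1861) = -1, so (2/1861)^2 = +1.
Reached (1/1861) = 1. Collecting the sign flips along the way, the symbol is +1.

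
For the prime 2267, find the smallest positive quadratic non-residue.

(2/2267) = −1, so 2 is the smallest positive non-residue mod 2267.

2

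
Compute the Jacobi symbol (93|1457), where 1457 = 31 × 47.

0

Reciprocity: 93 ≡ 1 and 1457 ≡ 1 (mod 4), so (93/1457) = +(1457/93).
Reduce top mod 93: now compute (62/93).
Pull out 2: since 93 ≡ 5 (mod 8), (2/93) = -1.
Reciprocity: 31 ≡ 3 and 93 ≡ 1 (mod 4), so (31/93) = +(93/31).
Reduce top mod 31: now compute (0/31).
Top reduces to 0: gcd > 1, so the symbol is 0.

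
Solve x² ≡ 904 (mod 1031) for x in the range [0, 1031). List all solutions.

301, 730

Since 1031 ≡ 3 (mod 4), a square root of 904 is 904^((1031+1)/4) = 904^258 mod 1031.
Repeated squaring: 904^2≡664, 904^4≡659, 904^8≡230, 904^16≡319, 904^32≡723, 904^64≡12, 904^128≡144, 904^256≡116 (mod 1031).
904^258 = 904^(256+2) ≡ 730 (mod 1031).
Check: 730² = 532900 ≡ 904 (mod 1031). The two roots are 301 and 730.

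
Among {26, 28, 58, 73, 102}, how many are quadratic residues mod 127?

2

(26/127) = +1 → QR.
(28/127) = -1 → non-residue.
(58/127) = -1 → non-residue.
(73/127) = +1 → QR.
(102/127) = -1 → non-residue.
Total quadratic residues among the 5: 2.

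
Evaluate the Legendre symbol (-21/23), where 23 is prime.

First reduce: -21 ≡ 2 (mod 23).
Pull out 2: since 23 ≡ 7 (mod 8), (2/23) = +1.
Reached (1/23) = 1. Collecting the sign flips along the way, the symbol is +1.

1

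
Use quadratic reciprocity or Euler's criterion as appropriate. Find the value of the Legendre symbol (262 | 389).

Pull out 2: since 389 ≡ 5 (mod 8), (2/389) = -1.
Reciprocity: 131 ≡ 3 and 389 ≡ 1 (mod 4), so (131/389) = +(389/131).
Reduce top mod 131: now compute (127/131).
Reciprocity: 127 ≡ 3 and 131 ≡ 3 (mod 4), so (127/131) = −(131/127).
Reduce top mod 127: now compute (4/127).
Pull out 2^2: since 127 ≡ 7 (mod 8), (2/127) = +1, so (2/127)^2 = +1.
Reached (1/127) = 1. Collecting the sign flips along the way, the symbol is +1.

1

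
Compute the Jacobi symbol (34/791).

1

Pull out 2: since 791 ≡ 7 (mod 8), (2/791) = +1.
Reciprocity: 17 ≡ 1 and 791 ≡ 3 (mod 4), so (17/791) = +(791/17).
Reduce top mod 17: now compute (9/17).
Reciprocity: 9 ≡ 1 and 17 ≡ 1 (mod 4), so (9/17) = +(17/9).
Reduce top mod 9: now compute (8/9).
Pull out 2^3: since 9 ≡ 1 (mod 8), (2/9) = +1, so (2/9)^3 = +1.
Reached (1/9) = 1. Collecting the sign flips along the way, the symbol is +1.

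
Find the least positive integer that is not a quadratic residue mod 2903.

5

(2/2903) = +1, so 2 is a residue.
(3/2903) = +1, so 3 is a residue.
(4/2903) = +1, so 4 is a residue.
(5/2903) = −1, so 5 is the smallest positive non-residue mod 2903.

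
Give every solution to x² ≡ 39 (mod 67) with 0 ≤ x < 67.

Since 67 ≡ 3 (mod 4), a square root of 39 is 39^((67+1)/4) = 39^17 mod 67.
Repeated squaring: 39^2≡47, 39^4≡65, 39^8≡4, 39^16≡16 (mod 67).
39^17 = 39^(16+1) ≡ 21 (mod 67).
Check: 21² = 441 ≡ 39 (mod 67). The two roots are 21 and 46.

21, 46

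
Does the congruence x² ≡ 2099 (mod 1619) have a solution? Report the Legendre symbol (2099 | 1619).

-1

First reduce: 2099 ≡ 480 (mod 1619).
Pull out 2^5: since 1619 ≡ 3 (mod 8), (2/1619) = -1, so (2/1619)^5 = -1.
Reciprocity: 15 ≡ 3 and 1619 ≡ 3 (mod 4), so (15/1619) = −(1619/15).
Reduce top mod 15: now compute (14/15).
Pull out 2: since 15 ≡ 7 (mod 8), (2/15) = +1.
Reciprocity: 7 ≡ 3 and 15 ≡ 3 (mod 4), so (7/15) = −(15/7).
Reduce top mod 7: now compute (1/7).
Reached (1/7) = 1. Collecting the sign flips along the way, the symbol is -1.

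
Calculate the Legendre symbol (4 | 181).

Pull out 2^2: since 181 ≡ 5 (mod 8), (2/181) = -1, so (2/181)^2 = +1.
Reached (1/181) = 1. Collecting the sign flips along the way, the symbol is +1.

1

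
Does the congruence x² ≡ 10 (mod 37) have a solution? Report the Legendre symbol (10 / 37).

Pull out 2: since 37 ≡ 5 (mod 8), (2/37) = -1.
Reciprocity: 5 ≡ 1 and 37 ≡ 1 (mod 4), so (5/37) = +(37/5).
Reduce top mod 5: now compute (2/5).
Pull out 2: since 5 ≡ 5 (mod 8), (2/5) = -1.
Reached (1/5) = 1. Collecting the sign flips along the way, the symbol is +1.

1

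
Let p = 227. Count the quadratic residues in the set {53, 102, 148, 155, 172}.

4

(53/227) = +1 → QR.
(102/227) = +1 → QR.
(148/227) = -1 → non-residue.
(155/227) = +1 → QR.
(172/227) = +1 → QR.
Total quadratic residues among the 5: 4.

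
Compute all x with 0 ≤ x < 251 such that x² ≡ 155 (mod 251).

Since 251 ≡ 3 (mod 4), a square root of 155 is 155^((251+1)/4) = 155^63 mod 251.
Repeated squaring: 155^2≡180, 155^4≡21, 155^8≡190, 155^16≡207, 155^32≡179 (mod 251).
155^63 = 155^(32+16+8+4+2+1) ≡ 197 (mod 251).
Check: 197² = 38809 ≡ 155 (mod 251). The two roots are 54 and 197.

54, 197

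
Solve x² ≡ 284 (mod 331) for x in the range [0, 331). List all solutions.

Since 331 ≡ 3 (mod 4), a square root of 284 is 284^((331+1)/4) = 284^83 mod 331.
Repeated squaring: 284^2≡223, 284^4≡79, 284^8≡283, 284^16≡318, 284^32≡169, 284^64≡95 (mod 331).
284^83 = 284^(64+16+2+1) ≡ 280 (mod 331).
Check: 280² = 78400 ≡ 284 (mod 331). The two roots are 51 and 280.

51, 280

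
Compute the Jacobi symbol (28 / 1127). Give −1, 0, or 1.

Pull out 2^2: since 1127 ≡ 7 (mod 8), (2/1127) = +1, so (2/1127)^2 = +1.
Reciprocity: 7 ≡ 3 and 1127 ≡ 3 (mod 4), so (7/1127) = −(1127/7).
Reduce top mod 7: now compute (0/7).
Top reduces to 0: gcd > 1, so the symbol is 0.

0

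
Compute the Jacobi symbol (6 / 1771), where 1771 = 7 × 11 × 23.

1

Pull out 2: since 1771 ≡ 3 (mod 8), (2/1771) = -1.
Reciprocity: 3 ≡ 3 and 1771 ≡ 3 (mod 4), so (3/1771) = −(1771/3).
Reduce top mod 3: now compute (1/3).
Reached (1/3) = 1. Collecting the sign flips along the way, the symbol is +1.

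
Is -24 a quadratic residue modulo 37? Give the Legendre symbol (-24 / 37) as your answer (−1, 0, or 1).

First reduce: -24 ≡ 13 (mod 37).
Reciprocity: 13 ≡ 1 and 37 ≡ 1 (mod 4), so (13/37) = +(37/13).
Reduce top mod 13: now compute (11/13).
Reciprocity: 11 ≡ 3 and 13 ≡ 1 (mod 4), so (11/13) = +(13/11).
Reduce top mod 11: now compute (2/11).
Pull out 2: since 11 ≡ 3 (mod 8), (2/11) = -1.
Reached (1/11) = 1. Collecting the sign flips along the way, the symbol is -1.

-1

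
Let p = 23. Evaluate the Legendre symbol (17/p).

-1

Reciprocity: 17 ≡ 1 and 23 ≡ 3 (mod 4), so (17/23) = +(23/17).
Reduce top mod 17: now compute (6/17).
Pull out 2: since 17 ≡ 1 (mod 8), (2/17) = +1.
Reciprocity: 3 ≡ 3 and 17 ≡ 1 (mod 4), so (3/17) = +(17/3).
Reduce top mod 3: now compute (2/3).
Pull out 2: since 3 ≡ 3 (mod 8), (2/3) = -1.
Reached (1/3) = 1. Collecting the sign flips along the way, the symbol is -1.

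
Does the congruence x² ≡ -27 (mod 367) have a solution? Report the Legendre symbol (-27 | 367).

1

First reduce: -27 ≡ 340 (mod 367).
Pull out 2^2: since 367 ≡ 7 (mod 8), (2/367) = +1, so (2/367)^2 = +1.
Reciprocity: 85 ≡ 1 and 367 ≡ 3 (mod 4), so (85/367) = +(367/85).
Reduce top mod 85: now compute (27/85).
Reciprocity: 27 ≡ 3 and 85 ≡ 1 (mod 4), so (27/85) = +(85/27).
Reduce top mod 27: now compute (4/27).
Pull out 2^2: since 27 ≡ 3 (mod 8), (2/27) = -1, so (2/27)^2 = +1.
Reached (1/27) = 1. Collecting the sign flips along the way, the symbol is +1.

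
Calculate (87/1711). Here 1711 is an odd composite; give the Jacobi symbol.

0

Reciprocity: 87 ≡ 3 and 1711 ≡ 3 (mod 4), so (87/1711) = −(1711/87).
Reduce top mod 87: now compute (58/87).
Pull out 2: since 87 ≡ 7 (mod 8), (2/87) = +1.
Reciprocity: 29 ≡ 1 and 87 ≡ 3 (mod 4), so (29/87) = +(87/29).
Reduce top mod 29: now compute (0/29).
Top reduces to 0: gcd > 1, so the symbol is 0.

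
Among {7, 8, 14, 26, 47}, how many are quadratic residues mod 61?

(7/61) = -1 → non-residue.
(8/61) = -1 → non-residue.
(14/61) = +1 → QR.
(26/61) = -1 → non-residue.
(47/61) = +1 → QR.
Total quadratic residues among the 5: 2.

2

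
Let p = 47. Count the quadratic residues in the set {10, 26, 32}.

(10/47) = -1 → non-residue.
(26/47) = -1 → non-residue.
(32/47) = +1 → QR.
Total quadratic residues among the 3: 1.

1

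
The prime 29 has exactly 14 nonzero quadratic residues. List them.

Square k = 1,…,14 (k and 29−k give the same square):
1²=1, 2²=4, 3²=9, 4²=16, 5²=25, 6²≡7, 7²≡20, 8²≡6, 9²≡23, 10²≡13, 11²≡5, 12²≡28, 13²≡24, 14²≡22 (mod 29).
So the quadratic residues mod 29 are {1, 4, 5, 6, 7, 9, 13, 16, 20, 22, 23, 24, 25, 28}.

1, 4, 5, 6, 7, 9, 13, 16, 20, 22, 23, 24, 25, 28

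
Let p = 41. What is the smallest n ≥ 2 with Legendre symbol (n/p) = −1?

3

(2/41) = +1, so 2 is a residue.
(3/41) = −1, so 3 is the smallest positive non-residue mod 41.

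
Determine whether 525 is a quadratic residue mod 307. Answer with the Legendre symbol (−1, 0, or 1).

First reduce: 525 ≡ 218 (mod 307).
Pull out 2: since 307 ≡ 3 (mod 8), (2/307) = -1.
Reciprocity: 109 ≡ 1 and 307 ≡ 3 (mod 4), so (109/307) = +(307/109).
Reduce top mod 109: now compute (89/109).
Reciprocity: 89 ≡ 1 and 109 ≡ 1 (mod 4), so (89/109) = +(109/89).
Reduce top mod 89: now compute (20/89).
Pull out 2^2: since 89 ≡ 1 (mod 8), (2/89) = +1, so (2/89)^2 = +1.
Reciprocity: 5 ≡ 1 and 89 ≡ 1 (mod 4), so (5/89) = +(89/5).
Reduce top mod 5: now compute (4/5).
Pull out 2^2: since 5 ≡ 5 (mod 8), (2/5) = -1, so (2/5)^2 = +1.
Reached (1/5) = 1. Collecting the sign flips along the way, the symbol is -1.

-1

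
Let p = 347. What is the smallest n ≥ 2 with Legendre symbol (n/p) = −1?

(2/347) = −1, so 2 is the smallest positive non-residue mod 347.

2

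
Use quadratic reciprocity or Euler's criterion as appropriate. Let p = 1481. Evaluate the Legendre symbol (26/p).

Pull out 2: since 1481 ≡ 1 (mod 8), (2/1481) = +1.
Reciprocity: 13 ≡ 1 and 1481 ≡ 1 (mod 4), so (13/1481) = +(1481/13).
Reduce top mod 13: now compute (12/13).
Pull out 2^2: since 13 ≡ 5 (mod 8), (2/13) = -1, so (2/13)^2 = +1.
Reciprocity: 3 ≡ 3 and 13 ≡ 1 (mod 4), so (3/13) = +(13/3).
Reduce top mod 3: now compute (1/3).
Reached (1/3) = 1. Collecting the sign flips along the way, the symbol is +1.

1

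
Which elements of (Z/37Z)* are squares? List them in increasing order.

1 3 4 7 9 10 11 12 16 21 25 26 27 28 30 33 34 36

Square k = 1,…,18 (k and 37−k give the same square):
1²=1, 2²=4, 3²=9, 4²=16, 5²=25, 6²=36, 7²≡12, 8²≡27, 9²≡7, 10²≡26, 11²≡10, 12²≡33, 13²≡21, 14²≡11, 15²≡3, 16²≡34, 17²≡30, 18²≡28 (mod 37).
So the quadratic residues mod 37 are {1, 3, 4, 7, 9, 10, 11, 12, 16, 21, 25, 26, 27, 28, 30, 33, 34, 36}.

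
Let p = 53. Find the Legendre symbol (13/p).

Euler's criterion: (13/53) ≡ 13^26 (mod 53).
13^2 ≡ 10 (mod 53)
13^4 ≡ 47 (mod 53)
13^8 ≡ 36 (mod 53)
13^16 ≡ 24 (mod 53)
13^26 = 13^(16+8+2) ≡ 1 (mod 53).
Result is 1, so (13/53) = 1.

1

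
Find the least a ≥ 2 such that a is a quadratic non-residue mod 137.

(2/137) = +1, so 2 is a residue.
(3/137) = −1, so 3 is the smallest positive non-residue mod 137.

3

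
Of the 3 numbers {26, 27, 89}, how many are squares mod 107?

(26/107) = -1 → non-residue.
(27/107) = +1 → QR.
(89/107) = +1 → QR.
Total quadratic residues among the 3: 2.

2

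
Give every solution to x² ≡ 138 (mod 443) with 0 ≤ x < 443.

32, 411

Since 443 ≡ 3 (mod 4), a square root of 138 is 138^((443+1)/4) = 138^111 mod 443.
Repeated squaring: 138^2≡438, 138^4≡25, 138^8≡182, 138^16≡342, 138^32≡12, 138^64≡144 (mod 443).
138^111 = 138^(64+32+8+4+2+1) ≡ 411 (mod 443).
Check: 411² = 168921 ≡ 138 (mod 443). The two roots are 32 and 411.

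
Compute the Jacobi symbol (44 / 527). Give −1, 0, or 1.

Pull out 2^2: since 527 ≡ 7 (mod 8), (2/527) = +1, so (2/527)^2 = +1.
Reciprocity: 11 ≡ 3 and 527 ≡ 3 (mod 4), so (11/527) = −(527/11).
Reduce top mod 11: now compute (10/11).
Pull out 2: since 11 ≡ 3 (mod 8), (2/11) = -1.
Reciprocity: 5 ≡ 1 and 11 ≡ 3 (mod 4), so (5/11) = +(11/5).
Reduce top mod 5: now compute (1/5).
Reached (1/5) = 1. Collecting the sign flips along the way, the symbol is +1.

1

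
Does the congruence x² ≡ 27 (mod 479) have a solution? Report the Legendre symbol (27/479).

1

Reciprocity: 27 ≡ 3 and 479 ≡ 3 (mod 4), so (27/479) = −(479/27).
Reduce top mod 27: now compute (20/27).
Pull out 2^2: since 27 ≡ 3 (mod 8), (2/27) = -1, so (2/27)^2 = +1.
Reciprocity: 5 ≡ 1 and 27 ≡ 3 (mod 4), so (5/27) = +(27/5).
Reduce top mod 5: now compute (2/5).
Pull out 2: since 5 ≡ 5 (mod 8), (2/5) = -1.
Reached (1/5) = 1. Collecting the sign flips along the way, the symbol is +1.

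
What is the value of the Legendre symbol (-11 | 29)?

-1

First reduce: -11 ≡ 18 (mod 29).
Pull out 2: since 29 ≡ 5 (mod 8), (2/29) = -1.
Reciprocity: 9 ≡ 1 and 29 ≡ 1 (mod 4), so (9/29) = +(29/9).
Reduce top mod 9: now compute (2/9).
Pull out 2: since 9 ≡ 1 (mod 8), (2/9) = +1.
Reached (1/9) = 1. Collecting the sign flips along the way, the symbol is -1.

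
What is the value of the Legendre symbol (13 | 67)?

-1

Euler's criterion: (13/67) ≡ 13^33 (mod 67).
13^2 ≡ 35 (mod 67)
13^4 ≡ 19 (mod 67)
13^8 ≡ 26 (mod 67)
13^16 ≡ 6 (mod 67)
13^32 ≡ 36 (mod 67)
13^33 = 13^(32+1) ≡ 66 (mod 67).
Result is 66 ≡ −1, so (13/67) = −1.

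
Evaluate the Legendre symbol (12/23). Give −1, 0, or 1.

1

Pull out 2^2: since 23 ≡ 7 (mod 8), (2/23) = +1, so (2/23)^2 = +1.
Reciprocity: 3 ≡ 3 and 23 ≡ 3 (mod 4), so (3/23) = −(23/3).
Reduce top mod 3: now compute (2/3).
Pull out 2: since 3 ≡ 3 (mod 8), (2/3) = -1.
Reached (1/3) = 1. Collecting the sign flips along the way, the symbol is +1.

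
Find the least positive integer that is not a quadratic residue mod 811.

2

(2/811) = −1, so 2 is the smallest positive non-residue mod 811.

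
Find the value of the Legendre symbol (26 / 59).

1

Euler's criterion: (26/59) ≡ 26^29 (mod 59).
26^2 ≡ 27 (mod 59)
26^4 ≡ 21 (mod 59)
26^8 ≡ 28 (mod 59)
26^16 ≡ 17 (mod 59)
26^29 = 26^(16+8+4+1) ≡ 1 (mod 59).
Result is 1, so (26/59) = 1.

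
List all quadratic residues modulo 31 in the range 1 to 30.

Square k = 1,…,15 (k and 31−k give the same square):
1²=1, 2²=4, 3²=9, 4²=16, 5²=25, 6²≡5, 7²≡18, 8²≡2, 9²≡19, 10²≡7, 11²≡28, 12²≡20, 13²≡14, 14²≡10, 15²≡8 (mod 31).
So the quadratic residues mod 31 are {1, 2, 4, 5, 7, 8, 9, 10, 14, 16, 18, 19, 20, 25, 28}.

1, 2, 4, 5, 7, 8, 9, 10, 14, 16, 18, 19, 20, 25, 28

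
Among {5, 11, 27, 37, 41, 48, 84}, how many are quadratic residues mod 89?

3

(5/89) = +1 → QR.
(11/89) = +1 → QR.
(27/89) = -1 → non-residue.
(37/89) = -1 → non-residue.
(41/89) = -1 → non-residue.
(48/89) = -1 → non-residue.
(84/89) = +1 → QR.
Total quadratic residues among the 7: 3.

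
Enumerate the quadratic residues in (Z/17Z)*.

1, 2, 4, 8, 9, 13, 15, 16

Square k = 1,…,8 (k and 17−k give the same square):
1²=1, 2²=4, 3²=9, 4²=16, 5²≡8, 6²≡2, 7²≡15, 8²≡13 (mod 17).
So the quadratic residues mod 17 are {1, 2, 4, 8, 9, 13, 15, 16}.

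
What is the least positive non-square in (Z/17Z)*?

3

(2/17) = +1, so 2 is a residue.
(3/17) = −1, so 3 is the smallest positive non-residue mod 17.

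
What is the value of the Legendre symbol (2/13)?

-1

Pull out 2: since 13 ≡ 5 (mod 8), (2/13) = -1.
Reached (1/13) = 1. Collecting the sign flips along the way, the symbol is -1.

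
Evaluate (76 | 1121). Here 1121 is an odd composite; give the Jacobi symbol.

Pull out 2^2: since 1121 ≡ 1 (mod 8), (2/1121) = +1, so (2/1121)^2 = +1.
Reciprocity: 19 ≡ 3 and 1121 ≡ 1 (mod 4), so (19/1121) = +(1121/19).
Reduce top mod 19: now compute (0/19).
Top reduces to 0: gcd > 1, so the symbol is 0.

0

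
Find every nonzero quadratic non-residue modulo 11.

2,6,7,8,10

Square k = 1,…,5 (k and 11−k give the same square):
1²=1, 2²=4, 3²=9, 4²≡5, 5²≡3 (mod 11).
The residues are {1, 3, 4, 5, 9}; the non-residues are the remaining 5 nonzero classes.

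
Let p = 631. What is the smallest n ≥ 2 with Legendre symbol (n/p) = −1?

(2/631) = +1, so 2 is a residue.
(3/631) = −1, so 3 is the smallest positive non-residue mod 631.

3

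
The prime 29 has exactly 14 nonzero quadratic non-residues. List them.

2 3 8 10 11 12 14 15 17 18 19 21 26 27

Square k = 1,…,14 (k and 29−k give the same square):
1²=1, 2²=4, 3²=9, 4²=16, 5²=25, 6²≡7, 7²≡20, 8²≡6, 9²≡23, 10²≡13, 11²≡5, 12²≡28, 13²≡24, 14²≡22 (mod 29).
The residues are {1, 4, 5, 6, 7, 9, 13, 16, 20, 22, 23, 24, 25, 28}; the non-residues are the remaining 14 nonzero classes.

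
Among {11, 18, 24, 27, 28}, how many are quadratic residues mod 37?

3

(11/37) = +1 → QR.
(18/37) = -1 → non-residue.
(24/37) = -1 → non-residue.
(27/37) = +1 → QR.
(28/37) = +1 → QR.
Total quadratic residues among the 5: 3.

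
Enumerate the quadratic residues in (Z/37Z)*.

1 3 4 7 9 10 11 12 16 21 25 26 27 28 30 33 34 36

Square k = 1,…,18 (k and 37−k give the same square):
1²=1, 2²=4, 3²=9, 4²=16, 5²=25, 6²=36, 7²≡12, 8²≡27, 9²≡7, 10²≡26, 11²≡10, 12²≡33, 13²≡21, 14²≡11, 15²≡3, 16²≡34, 17²≡30, 18²≡28 (mod 37).
So the quadratic residues mod 37 are {1, 3, 4, 7, 9, 10, 11, 12, 16, 21, 25, 26, 27, 28, 30, 33, 34, 36}.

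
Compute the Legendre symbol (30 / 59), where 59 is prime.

Pull out 2: since 59 ≡ 3 (mod 8), (2/59) = -1.
Reciprocity: 15 ≡ 3 and 59 ≡ 3 (mod 4), so (15/59) = −(59/15).
Reduce top mod 15: now compute (14/15).
Pull out 2: since 15 ≡ 7 (mod 8), (2/15) = +1.
Reciprocity: 7 ≡ 3 and 15 ≡ 3 (mod 4), so (7/15) = −(15/7).
Reduce top mod 7: now compute (1/7).
Reached (1/7) = 1. Collecting the sign flips along the way, the symbol is -1.

-1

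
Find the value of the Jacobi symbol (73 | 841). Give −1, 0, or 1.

1

Reciprocity: 73 ≡ 1 and 841 ≡ 1 (mod 4), so (73/841) = +(841/73).
Reduce top mod 73: now compute (38/73).
Pull out 2: since 73 ≡ 1 (mod 8), (2/73) = +1.
Reciprocity: 19 ≡ 3 and 73 ≡ 1 (mod 4), so (19/73) = +(73/19).
Reduce top mod 19: now compute (16/19).
Pull out 2^4: since 19 ≡ 3 (mod 8), (2/19) = -1, so (2/19)^4 = +1.
Reached (1/19) = 1. Collecting the sign flips along the way, the symbol is +1.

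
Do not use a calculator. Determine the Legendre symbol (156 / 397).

Euler's criterion: (156/397) ≡ 156^198 (mod 397).
156^2 ≡ 119 (mod 397)
156^4 ≡ 266 (mod 397)
156^8 ≡ 90 (mod 397)
156^16 ≡ 160 (mod 397)
156^32 ≡ 192 (mod 397)
156^64 ≡ 340 (mod 397)
156^128 ≡ 73 (mod 397)
156^198 = 156^(128+64+4+2) ≡ 396 (mod 397).
Result is 396 ≡ −1, so (156/397) = −1.

-1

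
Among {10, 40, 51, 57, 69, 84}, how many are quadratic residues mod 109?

(10/109) = -1 → non-residue.
(40/109) = -1 → non-residue.
(51/109) = -1 → non-residue.
(57/109) = -1 → non-residue.
(69/109) = -1 → non-residue.
(84/109) = +1 → QR.
Total quadratic residues among the 6: 1.

1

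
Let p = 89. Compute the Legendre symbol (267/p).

First reduce: 267 ≡ 0 (mod 89).
Top reduces to 0: gcd > 1, so the symbol is 0.

0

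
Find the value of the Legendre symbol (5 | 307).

Euler's criterion: (5/307) ≡ 5^153 (mod 307).
5^2 ≡ 25 (mod 307)
5^4 ≡ 11 (mod 307)
5^8 ≡ 121 (mod 307)
5^16 ≡ 212 (mod 307)
5^32 ≡ 122 (mod 307)
5^64 ≡ 148 (mod 307)
5^128 ≡ 107 (mod 307)
5^153 = 5^(128+16+8+1) ≡ 306 (mod 307).
Result is 306 ≡ −1, so (5/307) = −1.

-1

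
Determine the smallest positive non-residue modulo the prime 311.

11

(2/311) = +1, so 2 is a residue.
(3/311) = +1, so 3 is a residue.
(4/311) = +1, so 4 is a residue.
(5/311) = +1, so 5 is a residue.
(6/311) = +1, so 6 is a residue.
(7/311) = +1, so 7 is a residue.
(8/311) = +1, so 8 is a residue.
(9/311) = +1, so 9 is a residue.
(10/311) = +1, so 10 is a residue.
(11/311) = −1, so 11 is the smallest positive non-residue mod 311.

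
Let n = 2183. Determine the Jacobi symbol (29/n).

Reciprocity: 29 ≡ 1 and 2183 ≡ 3 (mod 4), so (29/2183) = +(2183/29).
Reduce top mod 29: now compute (8/29).
Pull out 2^3: since 29 ≡ 5 (mod 8), (2/29) = -1, so (2/29)^3 = -1.
Reached (1/29) = 1. Collecting the sign flips along the way, the symbol is -1.

-1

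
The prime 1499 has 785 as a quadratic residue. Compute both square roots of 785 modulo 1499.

Since 1499 ≡ 3 (mod 4), a square root of 785 is 785^((1499+1)/4) = 785^375 mod 1499.
Repeated squaring: 785^2≡136, 785^4≡508, 785^8≡236, 785^16≡233, 785^32≡325, 785^64≡695, 785^128≡347, 785^256≡489 (mod 1499).
785^375 = 785^(256+64+32+16+4+2+1) ≡ 311 (mod 1499).
Check: 311² = 96721 ≡ 785 (mod 1499). The two roots are 311 and 1188.

311, 1188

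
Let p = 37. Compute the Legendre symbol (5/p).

Reciprocity: 5 ≡ 1 and 37 ≡ 1 (mod 4), so (5/37) = +(37/5).
Reduce top mod 5: now compute (2/5).
Pull out 2: since 5 ≡ 5 (mod 8), (2/5) = -1.
Reached (1/5) = 1. Collecting the sign flips along the way, the symbol is -1.

-1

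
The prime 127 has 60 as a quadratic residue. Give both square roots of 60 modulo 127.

Since 127 ≡ 3 (mod 4), a square root of 60 is 60^((127+1)/4) = 60^32 mod 127.
Repeated squaring: 60^2≡44, 60^4≡31, 60^8≡72, 60^16≡104, 60^32≡21 (mod 127).
60^32 = 60^(32) ≡ 21 (mod 127).
Check: 21² = 441 ≡ 60 (mod 127). The two roots are 21 and 106.

21, 106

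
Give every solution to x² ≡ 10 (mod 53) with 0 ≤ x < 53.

13, 40

53 ≡ 1 (mod 4), so we find a root by search.
Trying successive values, 13² = 169 ≡ 10 (mod 53). The other root is 53 − 13 = 40.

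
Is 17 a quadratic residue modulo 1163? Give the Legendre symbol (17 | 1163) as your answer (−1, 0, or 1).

Reciprocity: 17 ≡ 1 and 1163 ≡ 3 (mod 4), so (17/1163) = +(1163/17).
Reduce top mod 17: now compute (7/17).
Reciprocity: 7 ≡ 3 and 17 ≡ 1 (mod 4), so (7/17) = +(17/7).
Reduce top mod 7: now compute (3/7).
Reciprocity: 3 ≡ 3 and 7 ≡ 3 (mod 4), so (3/7) = −(7/3).
Reduce top mod 3: now compute (1/3).
Reached (1/3) = 1. Collecting the sign flips along the way, the symbol is -1.

-1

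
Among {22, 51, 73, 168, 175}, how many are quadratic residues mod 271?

2

(22/271) = +1 → QR.
(51/271) = -1 → non-residue.
(73/271) = -1 → non-residue.
(168/271) = -1 → non-residue.
(175/271) = +1 → QR.
Total quadratic residues among the 5: 2.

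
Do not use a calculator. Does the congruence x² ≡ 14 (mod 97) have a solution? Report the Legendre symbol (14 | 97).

Euler's criterion: (14/97) ≡ 14^48 (mod 97).
14^2 ≡ 2 (mod 97)
14^4 ≡ 4 (mod 97)
14^8 ≡ 16 (mod 97)
14^16 ≡ 62 (mod 97)
14^32 ≡ 61 (mod 97)
14^48 = 14^(32+16) ≡ 96 (mod 97).
Result is 96 ≡ −1, so (14/97) = −1.

-1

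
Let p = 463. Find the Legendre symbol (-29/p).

-1

First reduce: -29 ≡ 434 (mod 463).
Pull out 2: since 463 ≡ 7 (mod 8), (2/463) = +1.
Reciprocity: 217 ≡ 1 and 463 ≡ 3 (mod 4), so (217/463) = +(463/217).
Reduce top mod 217: now compute (29/217).
Reciprocity: 29 ≡ 1 and 217 ≡ 1 (mod 4), so (29/217) = +(217/29).
Reduce top mod 29: now compute (14/29).
Pull out 2: since 29 ≡ 5 (mod 8), (2/29) = -1.
Reciprocity: 7 ≡ 3 and 29 ≡ 1 (mod 4), so (7/29) = +(29/7).
Reduce top mod 7: now compute (1/7).
Reached (1/7) = 1. Collecting the sign flips along the way, the symbol is -1.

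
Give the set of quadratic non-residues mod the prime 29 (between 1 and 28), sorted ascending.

2,3,8,10,11,12,14,15,17,18,19,21,26,27

Square k = 1,…,14 (k and 29−k give the same square):
1²=1, 2²=4, 3²=9, 4²=16, 5²=25, 6²≡7, 7²≡20, 8²≡6, 9²≡23, 10²≡13, 11²≡5, 12²≡28, 13²≡24, 14²≡22 (mod 29).
The residues are {1, 4, 5, 6, 7, 9, 13, 16, 20, 22, 23, 24, 25, 28}; the non-residues are the remaining 14 nonzero classes.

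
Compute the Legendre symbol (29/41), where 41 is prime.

Euler's criterion: (29/41) ≡ 29^20 (mod 41).
29^2 ≡ 21 (mod 41)
29^4 ≡ 31 (mod 41)
29^8 ≡ 18 (mod 41)
29^16 ≡ 37 (mod 41)
29^20 = 29^(16+4) ≡ 40 (mod 41).
Result is 40 ≡ −1, so (29/41) = −1.

-1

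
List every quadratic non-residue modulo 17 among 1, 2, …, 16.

3 5 6 7 10 11 12 14

Square k = 1,…,8 (k and 17−k give the same square):
1²=1, 2²=4, 3²=9, 4²=16, 5²≡8, 6²≡2, 7²≡15, 8²≡13 (mod 17).
The residues are {1, 2, 4, 8, 9, 13, 15, 16}; the non-residues are the remaining 8 nonzero classes.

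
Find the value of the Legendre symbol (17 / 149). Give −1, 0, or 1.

Euler's criterion: (17/149) ≡ 17^74 (mod 149).
17^2 ≡ 140 (mod 149)
17^4 ≡ 81 (mod 149)
17^8 ≡ 5 (mod 149)
17^16 ≡ 25 (mod 149)
17^32 ≡ 29 (mod 149)
17^64 ≡ 96 (mod 149)
17^74 = 17^(64+8+2) ≡ 1 (mod 149).
Result is 1, so (17/149) = 1.

1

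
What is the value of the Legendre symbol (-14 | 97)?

-1

First reduce: -14 ≡ 83 (mod 97).
Reciprocity: 83 ≡ 3 and 97 ≡ 1 (mod 4), so (83/97) = +(97/83).
Reduce top mod 83: now compute (14/83).
Pull out 2: since 83 ≡ 3 (mod 8), (2/83) = -1.
Reciprocity: 7 ≡ 3 and 83 ≡ 3 (mod 4), so (7/83) = −(83/7).
Reduce top mod 7: now compute (6/7).
Pull out 2: since 7 ≡ 7 (mod 8), (2/7) = +1.
Reciprocity: 3 ≡ 3 and 7 ≡ 3 (mod 4), so (3/7) = −(7/3).
Reduce top mod 3: now compute (1/3).
Reached (1/3) = 1. Collecting the sign flips along the way, the symbol is -1.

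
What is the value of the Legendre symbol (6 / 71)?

Pull out 2: since 71 ≡ 7 (mod 8), (2/71) = +1.
Reciprocity: 3 ≡ 3 and 71 ≡ 3 (mod 4), so (3/71) = −(71/3).
Reduce top mod 3: now compute (2/3).
Pull out 2: since 3 ≡ 3 (mod 8), (2/3) = -1.
Reached (1/3) = 1. Collecting the sign flips along the way, the symbol is +1.

1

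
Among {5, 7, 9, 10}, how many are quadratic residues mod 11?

2

(5/11) = +1 → QR.
(7/11) = -1 → non-residue.
(9/11) = +1 → QR.
(10/11) = -1 → non-residue.
Total quadratic residues among the 4: 2.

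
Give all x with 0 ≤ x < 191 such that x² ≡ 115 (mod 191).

45, 146

Since 191 ≡ 3 (mod 4), a square root of 115 is 115^((191+1)/4) = 115^48 mod 191.
Repeated squaring: 115^2≡46, 115^4≡15, 115^8≡34, 115^16≡10, 115^32≡100 (mod 191).
115^48 = 115^(32+16) ≡ 45 (mod 191).
Check: 45² = 2025 ≡ 115 (mod 191). The two roots are 45 and 146.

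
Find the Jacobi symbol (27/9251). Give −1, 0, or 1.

1

Reciprocity: 27 ≡ 3 and 9251 ≡ 3 (mod 4), so (27/9251) = −(9251/27).
Reduce top mod 27: now compute (17/27).
Reciprocity: 17 ≡ 1 and 27 ≡ 3 (mod 4), so (17/27) = +(27/17).
Reduce top mod 17: now compute (10/17).
Pull out 2: since 17 ≡ 1 (mod 8), (2/17) = +1.
Reciprocity: 5 ≡ 1 and 17 ≡ 1 (mod 4), so (5/17) = +(17/5).
Reduce top mod 5: now compute (2/5).
Pull out 2: since 5 ≡ 5 (mod 8), (2/5) = -1.
Reached (1/5) = 1. Collecting the sign flips along the way, the symbol is +1.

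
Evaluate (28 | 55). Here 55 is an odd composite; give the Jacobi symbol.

Pull out 2^2: since 55 ≡ 7 (mod 8), (2/55) = +1, so (2/55)^2 = +1.
Reciprocity: 7 ≡ 3 and 55 ≡ 3 (mod 4), so (7/55) = −(55/7).
Reduce top mod 7: now compute (6/7).
Pull out 2: since 7 ≡ 7 (mod 8), (2/7) = +1.
Reciprocity: 3 ≡ 3 and 7 ≡ 3 (mod 4), so (3/7) = −(7/3).
Reduce top mod 3: now compute (1/3).
Reached (1/3) = 1. Collecting the sign flips along the way, the symbol is +1.

1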